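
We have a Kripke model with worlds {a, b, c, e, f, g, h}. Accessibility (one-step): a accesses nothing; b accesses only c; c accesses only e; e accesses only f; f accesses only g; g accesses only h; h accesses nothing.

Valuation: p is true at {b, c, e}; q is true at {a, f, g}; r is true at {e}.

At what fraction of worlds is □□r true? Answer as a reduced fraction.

a: no successors, so □□r holds vacuously. ✓
b: successors {c}; □r there: c:T. ✓
c: successors {e}; □r there: e:F. ✗
e: successors {f}; □r there: f:F. ✗
f: successors {g}; □r there: g:F. ✗
g: successors {h}; □r there: h:T. ✓
h: no successors, so □□r holds vacuously. ✓
That's 4 of 7 worlds, so 4/7.

4/7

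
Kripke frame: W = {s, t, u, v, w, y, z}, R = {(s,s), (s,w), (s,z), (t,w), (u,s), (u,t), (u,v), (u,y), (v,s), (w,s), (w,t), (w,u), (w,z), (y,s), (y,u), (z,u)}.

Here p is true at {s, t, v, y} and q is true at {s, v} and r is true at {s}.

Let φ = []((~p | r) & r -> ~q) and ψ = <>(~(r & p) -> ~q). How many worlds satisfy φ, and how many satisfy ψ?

2 and 7

For []((~p | r) & r -> ~q):
s: successors {s, w, z}; (~p | r) & r -> ~q there: s:F, w:T, z:T. ✗
t: successors {w}; (~p | r) & r -> ~q there: w:T. ✓
u: successors {s, t, v, y}; (~p | r) & r -> ~q there: s:F, t:T, v:T, y:T. ✗
v: successors {s}; (~p | r) & r -> ~q there: s:F. ✗
w: successors {s, t, u, z}; (~p | r) & r -> ~q there: s:F, t:T, u:T, z:T. ✗
y: successors {s, u}; (~p | r) & r -> ~q there: s:F, u:T. ✗
z: successors {u}; (~p | r) & r -> ~q there: u:T. ✓
— 2 worlds.
For <>(~(r & p) -> ~q):
s: successors {s, w, z}; ~(r & p) -> ~q there: s:T, w:T, z:T. ✓
t: successors {w}; ~(r & p) -> ~q there: w:T. ✓
u: successors {s, t, v, y}; ~(r & p) -> ~q there: s:T, t:T, v:F, y:T. ✓
v: successors {s}; ~(r & p) -> ~q there: s:T. ✓
w: successors {s, t, u, z}; ~(r & p) -> ~q there: s:T, t:T, u:T, z:T. ✓
y: successors {s, u}; ~(r & p) -> ~q there: s:T, u:T. ✓
z: successors {u}; ~(r & p) -> ~q there: u:T. ✓
— 7 worlds.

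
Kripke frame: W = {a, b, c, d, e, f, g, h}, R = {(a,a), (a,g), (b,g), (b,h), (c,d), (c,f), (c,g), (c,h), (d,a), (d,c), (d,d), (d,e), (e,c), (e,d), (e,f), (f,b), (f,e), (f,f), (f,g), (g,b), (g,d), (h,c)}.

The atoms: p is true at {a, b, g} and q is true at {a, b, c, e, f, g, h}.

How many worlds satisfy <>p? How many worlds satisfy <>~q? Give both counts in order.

6 and 4

For <>p:
a: successors {a, g}; p there: a:T, g:T. ✓
b: successors {g, h}; p there: g:T, h:F. ✓
c: successors {d, f, g, h}; p there: d:F, f:F, g:T, h:F. ✓
d: successors {a, c, d, e}; p there: a:T, c:F, d:F, e:F. ✓
e: successors {c, d, f}; p there: c:F, d:F, f:F. ✗
f: successors {b, e, f, g}; p there: b:T, e:F, f:F, g:T. ✓
g: successors {b, d}; p there: b:T, d:F. ✓
h: successors {c}; p there: c:F. ✗
— 6 worlds.
For <>~q:
a: successors {a, g}; ~q there: a:F, g:F. ✗
b: successors {g, h}; ~q there: g:F, h:F. ✗
c: successors {d, f, g, h}; ~q there: d:T, f:F, g:F, h:F. ✓
d: successors {a, c, d, e}; ~q there: a:F, c:F, d:T, e:F. ✓
e: successors {c, d, f}; ~q there: c:F, d:T, f:F. ✓
f: successors {b, e, f, g}; ~q there: b:F, e:F, f:F, g:F. ✗
g: successors {b, d}; ~q there: b:F, d:T. ✓
h: successors {c}; ~q there: c:F. ✗
— 4 worlds.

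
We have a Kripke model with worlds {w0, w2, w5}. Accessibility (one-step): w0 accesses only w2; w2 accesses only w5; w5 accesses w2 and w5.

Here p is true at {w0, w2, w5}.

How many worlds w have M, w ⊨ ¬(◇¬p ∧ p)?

3

w0: ◇¬p ∧ p is F. ✓
w2: ◇¬p ∧ p is F. ✓
w5: ◇¬p ∧ p is F. ✓
Satisfying worlds: {w0, w2, w5}.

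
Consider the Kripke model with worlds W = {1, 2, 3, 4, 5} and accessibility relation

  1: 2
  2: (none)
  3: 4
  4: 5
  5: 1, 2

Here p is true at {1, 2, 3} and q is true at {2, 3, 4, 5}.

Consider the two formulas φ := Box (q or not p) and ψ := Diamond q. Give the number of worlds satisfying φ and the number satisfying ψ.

For Box (q or not p):
1: successors {2}; q or not p there: 2:T. ✓
2: no successors, so Box (q or not p) holds vacuously. ✓
3: successors {4}; q or not p there: 4:T. ✓
4: successors {5}; q or not p there: 5:T. ✓
5: successors {1, 2}; q or not p there: 1:F, 2:T. ✗
— 4 worlds.
For Diamond q:
1: successors {2}; q there: 2:T. ✓
2: no successors, so Diamond q fails. ✗
3: successors {4}; q there: 4:T. ✓
4: successors {5}; q there: 5:T. ✓
5: successors {1, 2}; q there: 1:F, 2:T. ✓
— 4 worlds.

4 and 4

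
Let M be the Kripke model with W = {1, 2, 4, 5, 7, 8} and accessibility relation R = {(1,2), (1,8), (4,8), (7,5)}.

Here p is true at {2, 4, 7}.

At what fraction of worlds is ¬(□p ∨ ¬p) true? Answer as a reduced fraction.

1: □p ∨ ¬p is T. ✗
2: □p ∨ ¬p is T. ✗
4: □p ∨ ¬p is F. ✓
5: □p ∨ ¬p is T. ✗
7: □p ∨ ¬p is F. ✓
8: □p ∨ ¬p is T. ✗
That's 2 of 6 worlds, so 2/6 = 1/3.

1/3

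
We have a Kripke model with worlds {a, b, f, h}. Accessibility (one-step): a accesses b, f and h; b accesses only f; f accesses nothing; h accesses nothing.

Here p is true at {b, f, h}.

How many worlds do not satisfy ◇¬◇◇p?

2

a: successors {b, f, h}; ¬◇◇p there: b:T, f:T, h:T. ✓
b: successors {f}; ¬◇◇p there: f:T. ✓
f: no successors, so ◇¬◇◇p fails. ✗
h: no successors, so ◇¬◇◇p fails. ✗
Satisfying worlds: {a, b}.
So ◇¬◇◇p fails at the other 2 worlds.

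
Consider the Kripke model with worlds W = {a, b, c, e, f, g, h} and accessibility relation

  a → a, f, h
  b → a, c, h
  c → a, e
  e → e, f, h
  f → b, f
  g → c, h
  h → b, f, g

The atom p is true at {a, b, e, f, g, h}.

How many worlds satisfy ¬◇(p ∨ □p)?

0

a: ◇(p ∨ □p) is T. ✗
b: ◇(p ∨ □p) is T. ✗
c: ◇(p ∨ □p) is T. ✗
e: ◇(p ∨ □p) is T. ✗
f: ◇(p ∨ □p) is T. ✗
g: ◇(p ∨ □p) is T. ✗
h: ◇(p ∨ □p) is T. ✗
Satisfying worlds: ∅.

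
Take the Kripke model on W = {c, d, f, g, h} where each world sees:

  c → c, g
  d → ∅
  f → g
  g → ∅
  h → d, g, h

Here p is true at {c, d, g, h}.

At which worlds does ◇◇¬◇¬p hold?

c: successors {c, g}; ◇¬◇¬p there: c:T, g:F. ✓
d: no successors, so ◇◇¬◇¬p fails. ✗
f: successors {g}; ◇¬◇¬p there: g:F. ✗
g: no successors, so ◇◇¬◇¬p fails. ✗
h: successors {d, g, h}; ◇¬◇¬p there: d:F, g:F, h:T. ✓

{c, h}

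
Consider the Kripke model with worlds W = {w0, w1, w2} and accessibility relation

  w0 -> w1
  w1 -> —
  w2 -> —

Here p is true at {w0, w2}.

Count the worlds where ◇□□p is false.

w0: successors {w1}; □□p there: w1:T. ✓
w1: no successors, so ◇□□p fails. ✗
w2: no successors, so ◇□□p fails. ✗
Satisfying worlds: {w0}.
So ◇□□p fails at the other 2 worlds.

2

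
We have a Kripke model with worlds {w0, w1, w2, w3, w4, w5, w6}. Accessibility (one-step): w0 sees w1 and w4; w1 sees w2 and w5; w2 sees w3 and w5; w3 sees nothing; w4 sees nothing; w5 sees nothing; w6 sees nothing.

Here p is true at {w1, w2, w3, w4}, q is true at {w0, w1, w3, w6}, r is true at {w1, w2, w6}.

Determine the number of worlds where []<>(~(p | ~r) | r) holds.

4

w0: successors {w1, w4}; <>(~(p | ~r) | r) there: w1:T, w4:F. ✗
w1: successors {w2, w5}; <>(~(p | ~r) | r) there: w2:F, w5:F. ✗
w2: successors {w3, w5}; <>(~(p | ~r) | r) there: w3:F, w5:F. ✗
w3: no successors, so []<>(~(p | ~r) | r) holds vacuously. ✓
w4: no successors, so []<>(~(p | ~r) | r) holds vacuously. ✓
w5: no successors, so []<>(~(p | ~r) | r) holds vacuously. ✓
w6: no successors, so []<>(~(p | ~r) | r) holds vacuously. ✓
Satisfying worlds: {w3, w4, w5, w6}.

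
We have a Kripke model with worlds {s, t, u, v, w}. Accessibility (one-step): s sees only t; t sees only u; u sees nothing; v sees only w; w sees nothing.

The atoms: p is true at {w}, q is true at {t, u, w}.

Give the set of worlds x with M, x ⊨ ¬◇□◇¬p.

{s, u, w}

s: ◇□◇¬p is F. ✓
t: ◇□◇¬p is T. ✗
u: ◇□◇¬p is F. ✓
v: ◇□◇¬p is T. ✗
w: ◇□◇¬p is F. ✓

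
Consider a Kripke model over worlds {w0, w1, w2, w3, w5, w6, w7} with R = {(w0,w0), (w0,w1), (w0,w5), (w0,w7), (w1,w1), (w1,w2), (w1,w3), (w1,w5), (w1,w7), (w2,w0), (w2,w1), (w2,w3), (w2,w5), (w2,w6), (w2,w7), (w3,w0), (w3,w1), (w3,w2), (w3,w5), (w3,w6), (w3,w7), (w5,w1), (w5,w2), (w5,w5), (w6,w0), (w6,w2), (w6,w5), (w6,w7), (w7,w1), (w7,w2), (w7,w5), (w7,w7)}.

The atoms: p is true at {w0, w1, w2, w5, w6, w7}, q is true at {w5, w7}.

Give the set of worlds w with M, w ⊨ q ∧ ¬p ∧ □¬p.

w0: q ∧ ¬p is F, □¬p is F. ✗
w1: q ∧ ¬p is F, □¬p is F. ✗
w2: q ∧ ¬p is F, □¬p is F. ✗
w3: q ∧ ¬p is F, □¬p is F. ✗
w5: q ∧ ¬p is F, □¬p is F. ✗
w6: q ∧ ¬p is F, □¬p is F. ✗
w7: q ∧ ¬p is F, □¬p is F. ✗

∅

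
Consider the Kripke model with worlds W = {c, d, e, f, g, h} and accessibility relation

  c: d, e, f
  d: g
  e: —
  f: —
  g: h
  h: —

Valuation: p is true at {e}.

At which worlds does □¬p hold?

c: successors {d, e, f}; ¬p there: d:T, e:F, f:T. ✗
d: successors {g}; ¬p there: g:T. ✓
e: no successors, so □¬p holds vacuously. ✓
f: no successors, so □¬p holds vacuously. ✓
g: successors {h}; ¬p there: h:T. ✓
h: no successors, so □¬p holds vacuously. ✓

{d, e, f, g, h}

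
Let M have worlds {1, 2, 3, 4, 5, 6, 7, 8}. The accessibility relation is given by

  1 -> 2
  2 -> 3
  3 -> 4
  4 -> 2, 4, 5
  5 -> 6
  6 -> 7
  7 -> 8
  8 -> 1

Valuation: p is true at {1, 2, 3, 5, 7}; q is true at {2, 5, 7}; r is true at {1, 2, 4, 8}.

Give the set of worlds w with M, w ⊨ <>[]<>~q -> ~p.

{4, 6, 7, 8}

1: <>[]<>~q is T, ~p is F. ✗
2: <>[]<>~q is T, ~p is F. ✗
3: <>[]<>~q is T, ~p is F. ✗
4: <>[]<>~q is T, ~p is T. ✓
5: <>[]<>~q is T, ~p is F. ✗
6: <>[]<>~q is T, ~p is T. ✓
7: <>[]<>~q is F, ~p is F. ✓
8: <>[]<>~q is T, ~p is T. ✓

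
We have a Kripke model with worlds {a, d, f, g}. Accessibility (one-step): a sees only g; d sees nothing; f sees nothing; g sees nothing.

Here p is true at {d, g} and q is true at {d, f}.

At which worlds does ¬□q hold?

{a}

a: □q is F. ✓
d: □q is T. ✗
f: □q is T. ✗
g: □q is T. ✗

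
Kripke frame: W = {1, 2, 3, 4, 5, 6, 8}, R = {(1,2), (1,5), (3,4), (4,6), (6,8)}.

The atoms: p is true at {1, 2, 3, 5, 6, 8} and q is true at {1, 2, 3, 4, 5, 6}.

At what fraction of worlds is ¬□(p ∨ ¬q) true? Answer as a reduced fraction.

1/7

1: □(p ∨ ¬q) is T. ✗
2: □(p ∨ ¬q) is T. ✗
3: □(p ∨ ¬q) is F. ✓
4: □(p ∨ ¬q) is T. ✗
5: □(p ∨ ¬q) is T. ✗
6: □(p ∨ ¬q) is T. ✗
8: □(p ∨ ¬q) is T. ✗
That's 1 of 7 worlds, so 1/7.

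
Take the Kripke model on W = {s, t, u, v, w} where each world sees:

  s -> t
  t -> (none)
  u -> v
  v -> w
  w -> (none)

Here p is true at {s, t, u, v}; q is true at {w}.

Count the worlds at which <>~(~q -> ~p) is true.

2

s: successors {t}; ~(~q -> ~p) there: t:T. ✓
t: no successors, so <>~(~q -> ~p) fails. ✗
u: successors {v}; ~(~q -> ~p) there: v:T. ✓
v: successors {w}; ~(~q -> ~p) there: w:F. ✗
w: no successors, so <>~(~q -> ~p) fails. ✗
Satisfying worlds: {s, u}.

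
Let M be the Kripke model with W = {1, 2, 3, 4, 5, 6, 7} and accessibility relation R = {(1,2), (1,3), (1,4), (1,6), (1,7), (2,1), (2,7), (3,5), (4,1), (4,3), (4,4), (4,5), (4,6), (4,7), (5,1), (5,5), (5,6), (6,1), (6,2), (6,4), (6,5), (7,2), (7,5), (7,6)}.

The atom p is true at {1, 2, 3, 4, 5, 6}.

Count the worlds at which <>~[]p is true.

6

1: successors {2, 3, 4, 6, 7}; ~[]p there: 2:T, 3:F, 4:T, 6:F, 7:F. ✓
2: successors {1, 7}; ~[]p there: 1:T, 7:F. ✓
3: successors {5}; ~[]p there: 5:F. ✗
4: successors {1, 3, 4, 5, 6, 7}; ~[]p there: 1:T, 3:F, 4:T, 5:F, 6:F, 7:F. ✓
5: successors {1, 5, 6}; ~[]p there: 1:T, 5:F, 6:F. ✓
6: successors {1, 2, 4, 5}; ~[]p there: 1:T, 2:T, 4:T, 5:F. ✓
7: successors {2, 5, 6}; ~[]p there: 2:T, 5:F, 6:F. ✓
Satisfying worlds: {1, 2, 4, 5, 6, 7}.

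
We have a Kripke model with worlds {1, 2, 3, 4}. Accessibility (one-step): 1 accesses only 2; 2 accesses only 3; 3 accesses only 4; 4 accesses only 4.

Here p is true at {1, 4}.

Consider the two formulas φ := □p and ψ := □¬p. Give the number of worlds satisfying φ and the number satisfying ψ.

2 and 2

For □p:
1: successors {2}; p there: 2:F. ✗
2: successors {3}; p there: 3:F. ✗
3: successors {4}; p there: 4:T. ✓
4: successors {4}; p there: 4:T. ✓
— 2 worlds.
For □¬p:
1: successors {2}; ¬p there: 2:T. ✓
2: successors {3}; ¬p there: 3:T. ✓
3: successors {4}; ¬p there: 4:F. ✗
4: successors {4}; ¬p there: 4:F. ✗
— 2 worlds.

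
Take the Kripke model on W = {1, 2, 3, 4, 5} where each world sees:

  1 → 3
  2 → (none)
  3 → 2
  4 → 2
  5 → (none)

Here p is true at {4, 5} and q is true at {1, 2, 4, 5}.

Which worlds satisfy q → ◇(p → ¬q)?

1: q is T, ◇(p → ¬q) is T. ✓
2: q is T, ◇(p → ¬q) is F. ✗
3: q is F, ◇(p → ¬q) is T. ✓
4: q is T, ◇(p → ¬q) is T. ✓
5: q is T, ◇(p → ¬q) is F. ✗

{1, 3, 4}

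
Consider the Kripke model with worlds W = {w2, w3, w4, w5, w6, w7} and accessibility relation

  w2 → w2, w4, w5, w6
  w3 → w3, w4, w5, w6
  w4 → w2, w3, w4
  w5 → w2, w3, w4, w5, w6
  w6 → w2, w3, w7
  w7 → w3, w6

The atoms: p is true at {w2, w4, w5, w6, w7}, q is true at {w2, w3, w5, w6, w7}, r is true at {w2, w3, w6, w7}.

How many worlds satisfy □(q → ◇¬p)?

w2: successors {w2, w4, w5, w6}; q → ◇¬p there: w2:F, w4:T, w5:T, w6:T. ✗
w3: successors {w3, w4, w5, w6}; q → ◇¬p there: w3:T, w4:T, w5:T, w6:T. ✓
w4: successors {w2, w3, w4}; q → ◇¬p there: w2:F, w3:T, w4:T. ✗
w5: successors {w2, w3, w4, w5, w6}; q → ◇¬p there: w2:F, w3:T, w4:T, w5:T, w6:T. ✗
w6: successors {w2, w3, w7}; q → ◇¬p there: w2:F, w3:T, w7:T. ✗
w7: successors {w3, w6}; q → ◇¬p there: w3:T, w6:T. ✓
Satisfying worlds: {w3, w7}.

2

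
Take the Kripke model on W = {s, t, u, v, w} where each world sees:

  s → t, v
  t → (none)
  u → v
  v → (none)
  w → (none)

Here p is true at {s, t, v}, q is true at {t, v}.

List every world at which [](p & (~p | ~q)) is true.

{t, v, w}

s: successors {t, v}; p & (~p | ~q) there: t:F, v:F. ✗
t: no successors, so [](p & (~p | ~q)) holds vacuously. ✓
u: successors {v}; p & (~p | ~q) there: v:F. ✗
v: no successors, so [](p & (~p | ~q)) holds vacuously. ✓
w: no successors, so [](p & (~p | ~q)) holds vacuously. ✓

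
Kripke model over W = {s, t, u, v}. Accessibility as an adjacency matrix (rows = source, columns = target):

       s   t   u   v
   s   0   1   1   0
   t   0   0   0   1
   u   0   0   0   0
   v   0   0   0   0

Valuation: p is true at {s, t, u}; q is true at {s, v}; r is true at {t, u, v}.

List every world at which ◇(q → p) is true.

{s}

s: successors {t, u}; q → p there: t:T, u:T. ✓
t: successors {v}; q → p there: v:F. ✗
u: no successors, so ◇(q → p) fails. ✗
v: no successors, so ◇(q → p) fails. ✗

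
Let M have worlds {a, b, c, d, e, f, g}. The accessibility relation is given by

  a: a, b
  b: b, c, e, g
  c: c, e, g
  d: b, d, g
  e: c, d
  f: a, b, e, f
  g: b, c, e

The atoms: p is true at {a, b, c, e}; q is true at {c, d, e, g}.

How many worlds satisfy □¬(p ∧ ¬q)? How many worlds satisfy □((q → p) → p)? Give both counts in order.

2 and 6

For □¬(p ∧ ¬q):
a: successors {a, b}; ¬(p ∧ ¬q) there: a:F, b:F. ✗
b: successors {b, c, e, g}; ¬(p ∧ ¬q) there: b:F, c:T, e:T, g:T. ✗
c: successors {c, e, g}; ¬(p ∧ ¬q) there: c:T, e:T, g:T. ✓
d: successors {b, d, g}; ¬(p ∧ ¬q) there: b:F, d:T, g:T. ✗
e: successors {c, d}; ¬(p ∧ ¬q) there: c:T, d:T. ✓
f: successors {a, b, e, f}; ¬(p ∧ ¬q) there: a:F, b:F, e:T, f:T. ✗
g: successors {b, c, e}; ¬(p ∧ ¬q) there: b:F, c:T, e:T. ✗
— 2 worlds.
For □((q → p) → p):
a: successors {a, b}; (q → p) → p there: a:T, b:T. ✓
b: successors {b, c, e, g}; (q → p) → p there: b:T, c:T, e:T, g:T. ✓
c: successors {c, e, g}; (q → p) → p there: c:T, e:T, g:T. ✓
d: successors {b, d, g}; (q → p) → p there: b:T, d:T, g:T. ✓
e: successors {c, d}; (q → p) → p there: c:T, d:T. ✓
f: successors {a, b, e, f}; (q → p) → p there: a:T, b:T, e:T, f:F. ✗
g: successors {b, c, e}; (q → p) → p there: b:T, c:T, e:T. ✓
— 6 worlds.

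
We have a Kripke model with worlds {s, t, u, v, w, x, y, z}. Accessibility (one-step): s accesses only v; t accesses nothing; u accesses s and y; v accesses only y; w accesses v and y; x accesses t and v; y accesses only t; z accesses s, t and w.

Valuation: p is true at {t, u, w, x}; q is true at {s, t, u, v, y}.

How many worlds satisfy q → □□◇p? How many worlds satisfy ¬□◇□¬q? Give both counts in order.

For q → □□◇p:
s: q is T, □□◇p is T. ✓
t: q is T, □□◇p is T. ✓
u: q is T, □□◇p is F. ✗
v: q is T, □□◇p is F. ✗
w: q is F, □□◇p is F. ✓
x: q is F, □□◇p is T. ✓
y: q is T, □□◇p is T. ✓
z: q is F, □□◇p is F. ✓
— 6 worlds.
For ¬□◇□¬q:
s: □◇□¬q is F. ✓
t: □◇□¬q is T. ✗
u: □◇□¬q is F. ✓
v: □◇□¬q is T. ✗
w: □◇□¬q is F. ✓
x: □◇□¬q is F. ✓
y: □◇□¬q is F. ✓
z: □◇□¬q is F. ✓
— 6 worlds.

6 and 6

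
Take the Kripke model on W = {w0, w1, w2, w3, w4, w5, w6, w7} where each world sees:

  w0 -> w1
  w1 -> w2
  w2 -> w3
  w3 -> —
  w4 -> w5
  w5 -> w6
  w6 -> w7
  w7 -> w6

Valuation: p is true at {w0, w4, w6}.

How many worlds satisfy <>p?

2

w0: successors {w1}; p there: w1:F. ✗
w1: successors {w2}; p there: w2:F. ✗
w2: successors {w3}; p there: w3:F. ✗
w3: no successors, so <>p fails. ✗
w4: successors {w5}; p there: w5:F. ✗
w5: successors {w6}; p there: w6:T. ✓
w6: successors {w7}; p there: w7:F. ✗
w7: successors {w6}; p there: w6:T. ✓
Satisfying worlds: {w5, w7}.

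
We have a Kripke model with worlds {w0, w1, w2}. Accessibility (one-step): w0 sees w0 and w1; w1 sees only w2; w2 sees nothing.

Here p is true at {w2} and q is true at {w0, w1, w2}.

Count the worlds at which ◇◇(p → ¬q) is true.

w0: successors {w0, w1}; ◇(p → ¬q) there: w0:T, w1:F. ✓
w1: successors {w2}; ◇(p → ¬q) there: w2:F. ✗
w2: no successors, so ◇◇(p → ¬q) fails. ✗
Satisfying worlds: {w0}.

1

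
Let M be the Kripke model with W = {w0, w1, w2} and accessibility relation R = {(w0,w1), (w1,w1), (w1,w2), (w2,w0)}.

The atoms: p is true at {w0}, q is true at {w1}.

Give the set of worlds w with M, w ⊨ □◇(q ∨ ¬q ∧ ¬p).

w0: successors {w1}; ◇(q ∨ ¬q ∧ ¬p) there: w1:T. ✓
w1: successors {w1, w2}; ◇(q ∨ ¬q ∧ ¬p) there: w1:T, w2:F. ✗
w2: successors {w0}; ◇(q ∨ ¬q ∧ ¬p) there: w0:T. ✓

{w0, w2}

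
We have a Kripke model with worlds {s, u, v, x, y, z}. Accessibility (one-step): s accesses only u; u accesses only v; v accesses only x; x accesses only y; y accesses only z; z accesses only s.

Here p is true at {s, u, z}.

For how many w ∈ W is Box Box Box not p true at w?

s: successors {u}; Box Box not p there: u:T. ✓
u: successors {v}; Box Box not p there: v:T. ✓
v: successors {x}; Box Box not p there: x:F. ✗
x: successors {y}; Box Box not p there: y:F. ✗
y: successors {z}; Box Box not p there: z:F. ✗
z: successors {s}; Box Box not p there: s:T. ✓
Satisfying worlds: {s, u, z}.

3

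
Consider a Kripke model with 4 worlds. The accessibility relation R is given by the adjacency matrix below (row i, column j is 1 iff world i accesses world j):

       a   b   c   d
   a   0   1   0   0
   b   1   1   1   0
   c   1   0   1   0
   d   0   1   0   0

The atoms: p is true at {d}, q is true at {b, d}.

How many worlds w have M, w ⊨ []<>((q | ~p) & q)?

2

a: successors {b}; <>((q | ~p) & q) there: b:T. ✓
b: successors {a, b, c}; <>((q | ~p) & q) there: a:T, b:T, c:F. ✗
c: successors {a, c}; <>((q | ~p) & q) there: a:T, c:F. ✗
d: successors {b}; <>((q | ~p) & q) there: b:T. ✓
Satisfying worlds: {a, d}.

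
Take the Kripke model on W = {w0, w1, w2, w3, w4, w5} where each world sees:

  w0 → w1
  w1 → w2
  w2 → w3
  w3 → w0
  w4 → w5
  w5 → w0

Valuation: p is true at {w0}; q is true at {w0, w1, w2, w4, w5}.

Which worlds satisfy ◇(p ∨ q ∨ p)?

{w0, w1, w3, w4, w5}

w0: successors {w1}; p ∨ q ∨ p there: w1:T. ✓
w1: successors {w2}; p ∨ q ∨ p there: w2:T. ✓
w2: successors {w3}; p ∨ q ∨ p there: w3:F. ✗
w3: successors {w0}; p ∨ q ∨ p there: w0:T. ✓
w4: successors {w5}; p ∨ q ∨ p there: w5:T. ✓
w5: successors {w0}; p ∨ q ∨ p there: w0:T. ✓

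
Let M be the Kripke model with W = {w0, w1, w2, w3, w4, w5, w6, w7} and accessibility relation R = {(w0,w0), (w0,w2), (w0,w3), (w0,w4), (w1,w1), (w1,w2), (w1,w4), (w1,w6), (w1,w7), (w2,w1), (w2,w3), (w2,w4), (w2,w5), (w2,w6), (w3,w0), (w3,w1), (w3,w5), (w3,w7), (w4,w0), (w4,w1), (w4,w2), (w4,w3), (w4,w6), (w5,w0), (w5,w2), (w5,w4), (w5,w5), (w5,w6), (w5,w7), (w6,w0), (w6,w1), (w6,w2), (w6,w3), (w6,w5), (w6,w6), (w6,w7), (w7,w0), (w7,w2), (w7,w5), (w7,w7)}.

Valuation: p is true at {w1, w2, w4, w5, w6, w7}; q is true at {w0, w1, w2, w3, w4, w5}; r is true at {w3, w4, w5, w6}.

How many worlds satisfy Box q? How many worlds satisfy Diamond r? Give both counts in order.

For Box q:
w0: successors {w0, w2, w3, w4}; q there: w0:T, w2:T, w3:T, w4:T. ✓
w1: successors {w1, w2, w4, w6, w7}; q there: w1:T, w2:T, w4:T, w6:F, w7:F. ✗
w2: successors {w1, w3, w4, w5, w6}; q there: w1:T, w3:T, w4:T, w5:T, w6:F. ✗
w3: successors {w0, w1, w5, w7}; q there: w0:T, w1:T, w5:T, w7:F. ✗
w4: successors {w0, w1, w2, w3, w6}; q there: w0:T, w1:T, w2:T, w3:T, w6:F. ✗
w5: successors {w0, w2, w4, w5, w6, w7}; q there: w0:T, w2:T, w4:T, w5:T, w6:F, w7:F. ✗
w6: successors {w0, w1, w2, w3, w5, w6, w7}; q there: w0:T, w1:T, w2:T, w3:T, w5:T, w6:F, w7:F. ✗
w7: successors {w0, w2, w5, w7}; q there: w0:T, w2:T, w5:T, w7:F. ✗
— 1 world.
For Diamond r:
w0: successors {w0, w2, w3, w4}; r there: w0:F, w2:F, w3:T, w4:T. ✓
w1: successors {w1, w2, w4, w6, w7}; r there: w1:F, w2:F, w4:T, w6:T, w7:F. ✓
w2: successors {w1, w3, w4, w5, w6}; r there: w1:F, w3:T, w4:T, w5:T, w6:T. ✓
w3: successors {w0, w1, w5, w7}; r there: w0:F, w1:F, w5:T, w7:F. ✓
w4: successors {w0, w1, w2, w3, w6}; r there: w0:F, w1:F, w2:F, w3:T, w6:T. ✓
w5: successors {w0, w2, w4, w5, w6, w7}; r there: w0:F, w2:F, w4:T, w5:T, w6:T, w7:F. ✓
w6: successors {w0, w1, w2, w3, w5, w6, w7}; r there: w0:F, w1:F, w2:F, w3:T, w5:T, w6:T, w7:F. ✓
w7: successors {w0, w2, w5, w7}; r there: w0:F, w2:F, w5:T, w7:F. ✓
— 8 worlds.

1 and 8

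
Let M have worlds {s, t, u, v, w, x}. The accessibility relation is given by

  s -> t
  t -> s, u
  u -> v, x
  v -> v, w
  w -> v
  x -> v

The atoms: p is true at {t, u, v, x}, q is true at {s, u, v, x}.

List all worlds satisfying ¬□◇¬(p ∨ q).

{s, t, u, v}

s: □◇¬(p ∨ q) is F. ✓
t: □◇¬(p ∨ q) is F. ✓
u: □◇¬(p ∨ q) is F. ✓
v: □◇¬(p ∨ q) is F. ✓
w: □◇¬(p ∨ q) is T. ✗
x: □◇¬(p ∨ q) is T. ✗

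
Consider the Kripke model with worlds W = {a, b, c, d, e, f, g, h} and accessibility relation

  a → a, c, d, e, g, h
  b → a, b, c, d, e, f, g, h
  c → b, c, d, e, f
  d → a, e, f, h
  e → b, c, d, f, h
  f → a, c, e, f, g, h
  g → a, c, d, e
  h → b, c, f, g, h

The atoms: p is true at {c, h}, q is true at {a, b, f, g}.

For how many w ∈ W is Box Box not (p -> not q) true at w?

a: successors {a, c, d, e, g, h}; Box not (p -> not q) there: a:F, c:F, d:F, e:F, g:F, h:F. ✗
b: successors {a, b, c, d, e, f, g, h}; Box not (p -> not q) there: a:F, b:F, c:F, d:F, e:F, f:F, g:F, h:F. ✗
c: successors {b, c, d, e, f}; Box not (p -> not q) there: b:F, c:F, d:F, e:F, f:F. ✗
d: successors {a, e, f, h}; Box not (p -> not q) there: a:F, e:F, f:F, h:F. ✗
e: successors {b, c, d, f, h}; Box not (p -> not q) there: b:F, c:F, d:F, f:F, h:F. ✗
f: successors {a, c, e, f, g, h}; Box not (p -> not q) there: a:F, c:F, e:F, f:F, g:F, h:F. ✗
g: successors {a, c, d, e}; Box not (p -> not q) there: a:F, c:F, d:F, e:F. ✗
h: successors {b, c, f, g, h}; Box not (p -> not q) there: b:F, c:F, f:F, g:F, h:F. ✗
Satisfying worlds: ∅.

0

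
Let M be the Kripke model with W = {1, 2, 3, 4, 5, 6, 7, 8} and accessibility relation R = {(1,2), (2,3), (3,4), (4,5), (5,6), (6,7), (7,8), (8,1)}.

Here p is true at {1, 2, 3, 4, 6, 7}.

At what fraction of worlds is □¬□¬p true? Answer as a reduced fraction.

1: successors {2}; ¬□¬p there: 2:T. ✓
2: successors {3}; ¬□¬p there: 3:T. ✓
3: successors {4}; ¬□¬p there: 4:F. ✗
4: successors {5}; ¬□¬p there: 5:T. ✓
5: successors {6}; ¬□¬p there: 6:T. ✓
6: successors {7}; ¬□¬p there: 7:F. ✗
7: successors {8}; ¬□¬p there: 8:T. ✓
8: successors {1}; ¬□¬p there: 1:T. ✓
That's 6 of 8 worlds, so 6/8 = 3/4.

3/4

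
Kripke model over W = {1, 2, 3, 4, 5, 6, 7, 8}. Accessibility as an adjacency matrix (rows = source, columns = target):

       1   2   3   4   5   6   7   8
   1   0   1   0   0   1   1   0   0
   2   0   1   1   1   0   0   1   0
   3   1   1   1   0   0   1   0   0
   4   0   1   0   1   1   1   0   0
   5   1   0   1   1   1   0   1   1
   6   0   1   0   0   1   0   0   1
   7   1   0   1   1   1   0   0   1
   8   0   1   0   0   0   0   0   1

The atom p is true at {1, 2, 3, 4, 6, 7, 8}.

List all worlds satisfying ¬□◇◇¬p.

1: □◇◇¬p is T. ✗
2: □◇◇¬p is T. ✗
3: □◇◇¬p is T. ✗
4: □◇◇¬p is T. ✗
5: □◇◇¬p is F. ✓
6: □◇◇¬p is F. ✓
7: □◇◇¬p is F. ✓
8: □◇◇¬p is F. ✓

{5, 6, 7, 8}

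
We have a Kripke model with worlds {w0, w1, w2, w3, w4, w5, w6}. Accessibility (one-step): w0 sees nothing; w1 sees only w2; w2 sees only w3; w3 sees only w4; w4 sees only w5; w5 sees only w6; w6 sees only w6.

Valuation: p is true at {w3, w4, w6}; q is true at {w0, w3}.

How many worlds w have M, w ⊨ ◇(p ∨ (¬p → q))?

4

w0: no successors, so ◇(p ∨ (¬p → q)) fails. ✗
w1: successors {w2}; p ∨ (¬p → q) there: w2:F. ✗
w2: successors {w3}; p ∨ (¬p → q) there: w3:T. ✓
w3: successors {w4}; p ∨ (¬p → q) there: w4:T. ✓
w4: successors {w5}; p ∨ (¬p → q) there: w5:F. ✗
w5: successors {w6}; p ∨ (¬p → q) there: w6:T. ✓
w6: successors {w6}; p ∨ (¬p → q) there: w6:T. ✓
Satisfying worlds: {w2, w3, w5, w6}.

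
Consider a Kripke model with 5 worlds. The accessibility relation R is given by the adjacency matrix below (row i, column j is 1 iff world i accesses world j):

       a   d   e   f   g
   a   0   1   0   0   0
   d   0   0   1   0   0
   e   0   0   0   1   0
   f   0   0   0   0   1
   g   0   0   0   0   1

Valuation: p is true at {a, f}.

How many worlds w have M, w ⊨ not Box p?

a: Box p is F. ✓
d: Box p is F. ✓
e: Box p is T. ✗
f: Box p is F. ✓
g: Box p is F. ✓
Satisfying worlds: {a, d, f, g}.

4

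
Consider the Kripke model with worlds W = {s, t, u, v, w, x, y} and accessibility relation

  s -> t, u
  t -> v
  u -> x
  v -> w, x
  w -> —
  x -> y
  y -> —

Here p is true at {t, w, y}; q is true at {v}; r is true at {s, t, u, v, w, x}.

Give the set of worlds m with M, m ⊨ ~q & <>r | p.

s: ~q & <>r is T, p is F. ✓
t: ~q & <>r is T, p is T. ✓
u: ~q & <>r is T, p is F. ✓
v: ~q & <>r is F, p is F. ✗
w: ~q & <>r is F, p is T. ✓
x: ~q & <>r is F, p is F. ✗
y: ~q & <>r is F, p is T. ✓

{s, t, u, w, y}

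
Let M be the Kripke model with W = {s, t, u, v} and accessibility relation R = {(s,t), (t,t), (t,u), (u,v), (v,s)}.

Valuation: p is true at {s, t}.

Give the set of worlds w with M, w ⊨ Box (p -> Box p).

s: successors {t}; p -> Box p there: t:F. ✗
t: successors {t, u}; p -> Box p there: t:F, u:T. ✗
u: successors {v}; p -> Box p there: v:T. ✓
v: successors {s}; p -> Box p there: s:T. ✓

{u, v}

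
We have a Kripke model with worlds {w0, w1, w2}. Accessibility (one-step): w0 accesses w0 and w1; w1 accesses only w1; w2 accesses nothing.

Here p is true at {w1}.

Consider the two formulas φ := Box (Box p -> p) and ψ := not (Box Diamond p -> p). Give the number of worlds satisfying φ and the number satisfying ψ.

3 and 2

For Box (Box p -> p):
w0: successors {w0, w1}; Box p -> p there: w0:T, w1:T. ✓
w1: successors {w1}; Box p -> p there: w1:T. ✓
w2: no successors, so Box (Box p -> p) holds vacuously. ✓
— 3 worlds.
For not (Box Diamond p -> p):
w0: Box Diamond p -> p is F. ✓
w1: Box Diamond p -> p is T. ✗
w2: Box Diamond p -> p is F. ✓
— 2 worlds.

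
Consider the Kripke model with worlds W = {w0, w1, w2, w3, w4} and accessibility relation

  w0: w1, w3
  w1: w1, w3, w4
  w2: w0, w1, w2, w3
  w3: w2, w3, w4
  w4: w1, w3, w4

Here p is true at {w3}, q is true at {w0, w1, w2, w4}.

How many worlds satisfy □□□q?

0

w0: successors {w1, w3}; □□q there: w1:F, w3:F. ✗
w1: successors {w1, w3, w4}; □□q there: w1:F, w3:F, w4:F. ✗
w2: successors {w0, w1, w2, w3}; □□q there: w0:F, w1:F, w2:F, w3:F. ✗
w3: successors {w2, w3, w4}; □□q there: w2:F, w3:F, w4:F. ✗
w4: successors {w1, w3, w4}; □□q there: w1:F, w3:F, w4:F. ✗
Satisfying worlds: ∅.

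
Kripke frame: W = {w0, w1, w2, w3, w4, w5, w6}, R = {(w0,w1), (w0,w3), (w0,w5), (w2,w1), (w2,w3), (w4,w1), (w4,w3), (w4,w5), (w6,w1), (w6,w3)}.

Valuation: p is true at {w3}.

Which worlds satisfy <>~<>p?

w0: successors {w1, w3, w5}; ~<>p there: w1:T, w3:T, w5:T. ✓
w1: no successors, so <>~<>p fails. ✗
w2: successors {w1, w3}; ~<>p there: w1:T, w3:T. ✓
w3: no successors, so <>~<>p fails. ✗
w4: successors {w1, w3, w5}; ~<>p there: w1:T, w3:T, w5:T. ✓
w5: no successors, so <>~<>p fails. ✗
w6: successors {w1, w3}; ~<>p there: w1:T, w3:T. ✓

{w0, w2, w4, w6}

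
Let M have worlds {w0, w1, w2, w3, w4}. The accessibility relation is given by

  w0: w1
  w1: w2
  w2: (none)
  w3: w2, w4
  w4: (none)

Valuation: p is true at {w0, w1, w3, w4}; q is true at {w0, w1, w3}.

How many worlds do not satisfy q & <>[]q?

3

w0: q is T, <>[]q is F. ✗
w1: q is T, <>[]q is T. ✓
w2: q is F, <>[]q is F. ✗
w3: q is T, <>[]q is T. ✓
w4: q is F, <>[]q is F. ✗
Satisfying worlds: {w1, w3}.
So q & <>[]q fails at the other 3 worlds.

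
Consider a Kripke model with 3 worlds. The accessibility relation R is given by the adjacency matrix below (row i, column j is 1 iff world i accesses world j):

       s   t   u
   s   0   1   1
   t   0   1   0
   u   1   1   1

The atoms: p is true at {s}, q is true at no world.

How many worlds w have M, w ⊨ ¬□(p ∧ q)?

3

s: □(p ∧ q) is F. ✓
t: □(p ∧ q) is F. ✓
u: □(p ∧ q) is F. ✓
Satisfying worlds: {s, t, u}.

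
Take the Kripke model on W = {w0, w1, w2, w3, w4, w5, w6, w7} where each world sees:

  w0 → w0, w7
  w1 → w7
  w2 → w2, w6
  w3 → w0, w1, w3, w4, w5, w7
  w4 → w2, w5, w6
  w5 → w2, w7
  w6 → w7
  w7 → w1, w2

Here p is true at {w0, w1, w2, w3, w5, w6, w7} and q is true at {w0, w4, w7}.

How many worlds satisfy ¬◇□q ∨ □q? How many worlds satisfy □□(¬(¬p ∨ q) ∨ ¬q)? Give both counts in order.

For ¬◇□q ∨ □q:
w0: ¬◇□q is F, □q is T. ✓
w1: ¬◇□q is T, □q is T. ✓
w2: ¬◇□q is F, □q is F. ✗
w3: ¬◇□q is F, □q is F. ✗
w4: ¬◇□q is F, □q is F. ✗
w5: ¬◇□q is T, □q is F. ✓
w6: ¬◇□q is T, □q is T. ✓
w7: ¬◇□q is F, □q is F. ✗
— 4 worlds.
For □□(¬(¬p ∨ q) ∨ ¬q):
w0: successors {w0, w7}; □(¬(¬p ∨ q) ∨ ¬q) there: w0:F, w7:T. ✗
w1: successors {w7}; □(¬(¬p ∨ q) ∨ ¬q) there: w7:T. ✓
w2: successors {w2, w6}; □(¬(¬p ∨ q) ∨ ¬q) there: w2:T, w6:F. ✗
w3: successors {w0, w1, w3, w4, w5, w7}; □(¬(¬p ∨ q) ∨ ¬q) there: w0:F, w1:F, w3:F, w4:T, w5:F, w7:T. ✗
w4: successors {w2, w5, w6}; □(¬(¬p ∨ q) ∨ ¬q) there: w2:T, w5:F, w6:F. ✗
w5: successors {w2, w7}; □(¬(¬p ∨ q) ∨ ¬q) there: w2:T, w7:T. ✓
w6: successors {w7}; □(¬(¬p ∨ q) ∨ ¬q) there: w7:T. ✓
w7: successors {w1, w2}; □(¬(¬p ∨ q) ∨ ¬q) there: w1:F, w2:T. ✗
— 3 worlds.

4 and 3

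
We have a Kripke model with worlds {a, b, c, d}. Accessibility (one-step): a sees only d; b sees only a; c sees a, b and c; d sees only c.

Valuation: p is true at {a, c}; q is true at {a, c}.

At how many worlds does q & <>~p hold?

a: q is T, <>~p is T. ✓
b: q is F, <>~p is F. ✗
c: q is T, <>~p is T. ✓
d: q is F, <>~p is F. ✗
Satisfying worlds: {a, c}.

2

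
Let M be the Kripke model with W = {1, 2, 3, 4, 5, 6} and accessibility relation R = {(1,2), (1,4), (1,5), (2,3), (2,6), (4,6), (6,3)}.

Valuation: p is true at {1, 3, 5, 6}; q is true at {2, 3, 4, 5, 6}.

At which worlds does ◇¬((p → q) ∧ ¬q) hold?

{1, 2, 4, 6}

1: successors {2, 4, 5}; ¬((p → q) ∧ ¬q) there: 2:T, 4:T, 5:T. ✓
2: successors {3, 6}; ¬((p → q) ∧ ¬q) there: 3:T, 6:T. ✓
3: no successors, so ◇¬((p → q) ∧ ¬q) fails. ✗
4: successors {6}; ¬((p → q) ∧ ¬q) there: 6:T. ✓
5: no successors, so ◇¬((p → q) ∧ ¬q) fails. ✗
6: successors {3}; ¬((p → q) ∧ ¬q) there: 3:T. ✓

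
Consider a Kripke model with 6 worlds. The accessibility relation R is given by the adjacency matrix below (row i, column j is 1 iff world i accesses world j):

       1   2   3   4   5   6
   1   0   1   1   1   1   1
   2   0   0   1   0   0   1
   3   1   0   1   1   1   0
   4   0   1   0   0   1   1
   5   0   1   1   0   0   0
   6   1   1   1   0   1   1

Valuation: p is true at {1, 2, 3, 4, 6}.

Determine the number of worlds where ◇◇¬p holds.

1: successors {2, 3, 4, 5, 6}; ◇¬p there: 2:F, 3:T, 4:T, 5:F, 6:T. ✓
2: successors {3, 6}; ◇¬p there: 3:T, 6:T. ✓
3: successors {1, 3, 4, 5}; ◇¬p there: 1:T, 3:T, 4:T, 5:F. ✓
4: successors {2, 5, 6}; ◇¬p there: 2:F, 5:F, 6:T. ✓
5: successors {2, 3}; ◇¬p there: 2:F, 3:T. ✓
6: successors {1, 2, 3, 5, 6}; ◇¬p there: 1:T, 2:F, 3:T, 5:F, 6:T. ✓
Satisfying worlds: {1, 2, 3, 4, 5, 6}.

6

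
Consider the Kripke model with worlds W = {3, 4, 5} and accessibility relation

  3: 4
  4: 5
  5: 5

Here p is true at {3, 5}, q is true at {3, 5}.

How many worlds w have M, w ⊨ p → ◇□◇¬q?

3: p is T, ◇□◇¬q is F. ✗
4: p is F, ◇□◇¬q is F. ✓
5: p is T, ◇□◇¬q is F. ✗
Satisfying worlds: {4}.

1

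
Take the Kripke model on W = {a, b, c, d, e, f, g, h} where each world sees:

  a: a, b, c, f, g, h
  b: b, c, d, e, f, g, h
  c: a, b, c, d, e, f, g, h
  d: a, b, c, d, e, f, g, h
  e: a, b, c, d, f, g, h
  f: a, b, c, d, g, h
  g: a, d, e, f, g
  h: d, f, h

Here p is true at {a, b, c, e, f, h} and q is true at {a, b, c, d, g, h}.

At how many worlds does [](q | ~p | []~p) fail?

7

a: successors {a, b, c, f, g, h}; q | ~p | []~p there: a:T, b:T, c:T, f:F, g:T, h:T. ✗
b: successors {b, c, d, e, f, g, h}; q | ~p | []~p there: b:T, c:T, d:T, e:F, f:F, g:T, h:T. ✗
c: successors {a, b, c, d, e, f, g, h}; q | ~p | []~p there: a:T, b:T, c:T, d:T, e:F, f:F, g:T, h:T. ✗
d: successors {a, b, c, d, e, f, g, h}; q | ~p | []~p there: a:T, b:T, c:T, d:T, e:F, f:F, g:T, h:T. ✗
e: successors {a, b, c, d, f, g, h}; q | ~p | []~p there: a:T, b:T, c:T, d:T, f:F, g:T, h:T. ✗
f: successors {a, b, c, d, g, h}; q | ~p | []~p there: a:T, b:T, c:T, d:T, g:T, h:T. ✓
g: successors {a, d, e, f, g}; q | ~p | []~p there: a:T, d:T, e:F, f:F, g:T. ✗
h: successors {d, f, h}; q | ~p | []~p there: d:T, f:F, h:T. ✗
Satisfying worlds: {f}.
So [](q | ~p | []~p) fails at the other 7 worlds.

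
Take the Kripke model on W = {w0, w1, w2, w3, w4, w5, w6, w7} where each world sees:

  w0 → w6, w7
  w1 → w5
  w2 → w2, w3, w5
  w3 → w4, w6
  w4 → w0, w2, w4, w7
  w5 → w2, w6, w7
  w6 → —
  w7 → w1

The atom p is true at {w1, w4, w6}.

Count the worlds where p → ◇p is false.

2

w0: p is F, ◇p is T. ✓
w1: p is T, ◇p is F. ✗
w2: p is F, ◇p is F. ✓
w3: p is F, ◇p is T. ✓
w4: p is T, ◇p is T. ✓
w5: p is F, ◇p is T. ✓
w6: p is T, ◇p is F. ✗
w7: p is F, ◇p is T. ✓
Satisfying worlds: {w0, w2, w3, w4, w5, w7}.
So p → ◇p fails at the other 2 worlds.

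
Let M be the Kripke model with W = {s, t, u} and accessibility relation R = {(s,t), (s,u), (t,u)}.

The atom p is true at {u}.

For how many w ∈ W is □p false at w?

1

s: successors {t, u}; p there: t:F, u:T. ✗
t: successors {u}; p there: u:T. ✓
u: no successors, so □p holds vacuously. ✓
Satisfying worlds: {t, u}.
So □p fails at the other 1 world.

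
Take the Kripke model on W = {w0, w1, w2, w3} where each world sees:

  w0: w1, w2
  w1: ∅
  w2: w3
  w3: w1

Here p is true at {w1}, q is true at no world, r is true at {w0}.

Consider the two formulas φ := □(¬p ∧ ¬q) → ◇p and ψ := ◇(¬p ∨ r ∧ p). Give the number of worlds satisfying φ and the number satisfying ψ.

For □(¬p ∧ ¬q) → ◇p:
w0: □(¬p ∧ ¬q) is F, ◇p is T. ✓
w1: □(¬p ∧ ¬q) is T, ◇p is F. ✗
w2: □(¬p ∧ ¬q) is T, ◇p is F. ✗
w3: □(¬p ∧ ¬q) is F, ◇p is T. ✓
— 2 worlds.
For ◇(¬p ∨ r ∧ p):
w0: successors {w1, w2}; ¬p ∨ r ∧ p there: w1:F, w2:T. ✓
w1: no successors, so ◇(¬p ∨ r ∧ p) fails. ✗
w2: successors {w3}; ¬p ∨ r ∧ p there: w3:T. ✓
w3: successors {w1}; ¬p ∨ r ∧ p there: w1:F. ✗
— 2 worlds.

2 and 2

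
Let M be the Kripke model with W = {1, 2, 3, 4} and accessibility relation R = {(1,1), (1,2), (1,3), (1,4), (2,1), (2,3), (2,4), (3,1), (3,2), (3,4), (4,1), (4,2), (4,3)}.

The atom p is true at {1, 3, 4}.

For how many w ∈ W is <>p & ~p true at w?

1

1: <>p is T, ~p is F. ✗
2: <>p is T, ~p is T. ✓
3: <>p is T, ~p is F. ✗
4: <>p is T, ~p is F. ✗
Satisfying worlds: {2}.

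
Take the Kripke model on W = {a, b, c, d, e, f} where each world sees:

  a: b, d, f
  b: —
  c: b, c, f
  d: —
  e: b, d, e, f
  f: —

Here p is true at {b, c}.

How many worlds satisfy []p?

3

a: successors {b, d, f}; p there: b:T, d:F, f:F. ✗
b: no successors, so []p holds vacuously. ✓
c: successors {b, c, f}; p there: b:T, c:T, f:F. ✗
d: no successors, so []p holds vacuously. ✓
e: successors {b, d, e, f}; p there: b:T, d:F, e:F, f:F. ✗
f: no successors, so []p holds vacuously. ✓
Satisfying worlds: {b, d, f}.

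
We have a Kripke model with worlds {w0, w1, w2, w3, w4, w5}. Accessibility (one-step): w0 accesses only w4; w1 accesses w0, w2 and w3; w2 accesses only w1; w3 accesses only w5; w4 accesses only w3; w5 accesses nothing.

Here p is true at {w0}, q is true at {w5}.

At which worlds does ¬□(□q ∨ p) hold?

w0: □(□q ∨ p) is F. ✓
w1: □(□q ∨ p) is F. ✓
w2: □(□q ∨ p) is F. ✓
w3: □(□q ∨ p) is T. ✗
w4: □(□q ∨ p) is T. ✗
w5: □(□q ∨ p) is T. ✗

{w0, w1, w2}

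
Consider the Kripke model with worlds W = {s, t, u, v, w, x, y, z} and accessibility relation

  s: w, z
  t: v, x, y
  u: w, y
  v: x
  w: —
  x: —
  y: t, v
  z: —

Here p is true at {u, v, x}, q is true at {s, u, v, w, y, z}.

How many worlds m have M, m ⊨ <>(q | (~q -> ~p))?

4

s: successors {w, z}; q | (~q -> ~p) there: w:T, z:T. ✓
t: successors {v, x, y}; q | (~q -> ~p) there: v:T, x:F, y:T. ✓
u: successors {w, y}; q | (~q -> ~p) there: w:T, y:T. ✓
v: successors {x}; q | (~q -> ~p) there: x:F. ✗
w: no successors, so <>(q | (~q -> ~p)) fails. ✗
x: no successors, so <>(q | (~q -> ~p)) fails. ✗
y: successors {t, v}; q | (~q -> ~p) there: t:T, v:T. ✓
z: no successors, so <>(q | (~q -> ~p)) fails. ✗
Satisfying worlds: {s, t, u, y}.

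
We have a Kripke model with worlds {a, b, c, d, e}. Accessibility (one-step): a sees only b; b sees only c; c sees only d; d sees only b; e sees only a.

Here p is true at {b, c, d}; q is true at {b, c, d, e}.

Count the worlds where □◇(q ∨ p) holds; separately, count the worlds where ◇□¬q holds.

For □◇(q ∨ p):
a: successors {b}; ◇(q ∨ p) there: b:T. ✓
b: successors {c}; ◇(q ∨ p) there: c:T. ✓
c: successors {d}; ◇(q ∨ p) there: d:T. ✓
d: successors {b}; ◇(q ∨ p) there: b:T. ✓
e: successors {a}; ◇(q ∨ p) there: a:T. ✓
— 5 worlds.
For ◇□¬q:
a: successors {b}; □¬q there: b:F. ✗
b: successors {c}; □¬q there: c:F. ✗
c: successors {d}; □¬q there: d:F. ✗
d: successors {b}; □¬q there: b:F. ✗
e: successors {a}; □¬q there: a:F. ✗
— 0 worlds.

5 and 0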